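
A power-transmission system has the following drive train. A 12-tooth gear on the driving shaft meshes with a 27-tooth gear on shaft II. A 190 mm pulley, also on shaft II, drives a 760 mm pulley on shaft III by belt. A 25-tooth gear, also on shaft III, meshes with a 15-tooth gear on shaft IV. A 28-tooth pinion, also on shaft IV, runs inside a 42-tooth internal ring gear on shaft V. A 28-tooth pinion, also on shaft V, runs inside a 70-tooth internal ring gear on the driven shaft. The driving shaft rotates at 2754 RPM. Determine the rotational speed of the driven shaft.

136 RPM

Gear mesh: ratio = 27/12 = 2.25, so shaft II turns at 2754 / 2.25 = 1224 RPM.
Belt: ratio = 760/190 = 4, so shaft III turns at 1224 / 4 = 306 RPM.
Gear mesh: ratio = 15/25 = 0.6, so shaft IV turns at 306 / 0.6 = 510 RPM.
Internal gear: ratio = 42/28 = 1.5, so shaft V turns at 510 / 1.5 = 340 RPM.
Internal gear: ratio = 70/28 = 2.5, so the driven shaft turns at 340 / 2.5 = 136 RPM.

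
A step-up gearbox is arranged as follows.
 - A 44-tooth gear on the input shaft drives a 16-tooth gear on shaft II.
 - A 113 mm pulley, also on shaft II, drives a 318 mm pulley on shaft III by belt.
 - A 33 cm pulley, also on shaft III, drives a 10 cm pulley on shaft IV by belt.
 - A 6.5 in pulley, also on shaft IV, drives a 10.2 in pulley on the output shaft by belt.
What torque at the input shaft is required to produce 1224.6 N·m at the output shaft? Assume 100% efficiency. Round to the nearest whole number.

Overall ratio R = 0.36364 × 2.8142 × 0.30303 × 1.5692 = 0.48662.
Input torque = output torque / R = 1224.6 / 0.48662 = 2516.5 N·m.

2517 N·m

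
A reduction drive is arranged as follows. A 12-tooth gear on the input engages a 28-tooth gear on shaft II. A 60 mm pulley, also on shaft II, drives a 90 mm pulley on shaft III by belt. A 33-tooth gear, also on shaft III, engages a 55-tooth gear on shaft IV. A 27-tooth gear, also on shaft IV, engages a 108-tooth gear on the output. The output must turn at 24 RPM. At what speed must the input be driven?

560 RPM

Overall ratio R = 2.3333 × 1.5 × 1.6667 × 4 = 23.333.
Required input speed = output speed × R = 24 × 23.333 = 560 RPM.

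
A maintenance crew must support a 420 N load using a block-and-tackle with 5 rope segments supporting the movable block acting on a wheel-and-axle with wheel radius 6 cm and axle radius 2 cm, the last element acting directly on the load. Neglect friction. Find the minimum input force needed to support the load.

Block-and-tackle MA = number of supporting rope parts = 5.
Wheel-and-axle MA = R/r = 6/2 = 3.
Combined ideal MA = 5 × 3 = 15.
Effort = load / MA = 420 / 15 = 28 N.

28 N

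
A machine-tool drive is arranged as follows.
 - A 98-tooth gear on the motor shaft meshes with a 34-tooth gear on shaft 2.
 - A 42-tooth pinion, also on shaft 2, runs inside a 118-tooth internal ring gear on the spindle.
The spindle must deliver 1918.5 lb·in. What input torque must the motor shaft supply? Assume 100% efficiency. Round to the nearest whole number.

Overall ratio R = 0.34694 × 2.8095 = 0.97473.
Input torque = output torque / R = 1918.5 / 0.97473 = 1968.2 lb·in.

1968 lb·in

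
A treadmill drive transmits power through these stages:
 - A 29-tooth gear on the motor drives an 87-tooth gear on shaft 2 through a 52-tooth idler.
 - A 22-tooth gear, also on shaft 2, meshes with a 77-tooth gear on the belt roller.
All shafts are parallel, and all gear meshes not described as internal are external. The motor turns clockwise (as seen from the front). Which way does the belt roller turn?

the motor → shaft 2: driver → idler → driven is 2 external meshes, 2 reversals → CW.
shaft 2 → the belt roller: external mesh, 1 reversal → CCW.
3 reversals in total — an odd number — so the belt roller turns opposite to the motor.

counterclockwise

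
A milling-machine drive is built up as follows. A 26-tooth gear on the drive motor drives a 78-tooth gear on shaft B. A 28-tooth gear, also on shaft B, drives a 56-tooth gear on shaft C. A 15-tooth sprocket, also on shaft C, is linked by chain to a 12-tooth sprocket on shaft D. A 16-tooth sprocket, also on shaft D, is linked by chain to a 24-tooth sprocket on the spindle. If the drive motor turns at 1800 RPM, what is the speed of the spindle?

250 RPM

gear mesh 78/26 = 3 → 1800/3 = 600 RPM
gear mesh 56/28 = 2 → 600/2 = 300 RPM
chain 12/15 = 0.8 → 300/0.8 = 375 RPM
chain 24/16 = 1.5 → 375/1.5 = 250 RPM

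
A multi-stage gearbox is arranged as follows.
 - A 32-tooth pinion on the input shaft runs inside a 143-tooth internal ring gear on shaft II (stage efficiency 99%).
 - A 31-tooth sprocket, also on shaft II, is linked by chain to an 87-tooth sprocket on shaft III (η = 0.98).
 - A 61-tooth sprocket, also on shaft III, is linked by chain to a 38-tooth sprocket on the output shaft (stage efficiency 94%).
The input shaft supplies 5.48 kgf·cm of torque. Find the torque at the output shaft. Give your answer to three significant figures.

After the internal gear (143/32): 5.48 × 4.4688 × 0.99 = 24.244 kgf·cm
After the chain (87/31): 24.244 × 2.8065 × 0.98 = 66.678 kgf·cm
After the chain (38/61): 66.678 × 0.62295 × 0.94 = 39.045 kgf·cm

39.0 kgf·cm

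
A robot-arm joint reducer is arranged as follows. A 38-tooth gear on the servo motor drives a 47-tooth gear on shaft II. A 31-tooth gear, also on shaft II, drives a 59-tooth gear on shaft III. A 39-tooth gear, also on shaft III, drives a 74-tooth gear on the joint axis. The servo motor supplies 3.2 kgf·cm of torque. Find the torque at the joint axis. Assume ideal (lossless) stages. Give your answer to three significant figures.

gear mesh 47/38 = 1.2368 → τ = 3.2·1.2368 = 3.9579 kgf·cm
gear mesh 59/31 = 1.9032 → τ = 3.9579·1.9032 = 7.5328 kgf·cm
gear mesh 74/39 = 1.8974 → τ = 7.5328·1.8974 = 14.293 kgf·cm

14.3 kgf·cm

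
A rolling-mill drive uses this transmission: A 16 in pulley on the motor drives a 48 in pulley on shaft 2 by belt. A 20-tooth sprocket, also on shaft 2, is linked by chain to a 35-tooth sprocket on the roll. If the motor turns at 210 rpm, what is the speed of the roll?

40 rpm

the motor → shaft 2 (belt, 48/16): 210 ÷ 3 = 70 rpm
shaft 2 → the roll (chain, 35/20): 70 ÷ 1.75 = 40 rpm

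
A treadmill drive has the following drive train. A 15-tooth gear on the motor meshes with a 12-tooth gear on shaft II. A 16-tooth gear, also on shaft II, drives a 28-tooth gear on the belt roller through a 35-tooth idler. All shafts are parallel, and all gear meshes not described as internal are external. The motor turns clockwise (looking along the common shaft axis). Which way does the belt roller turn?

the motor → shaft II: external mesh, 1 reversal → CCW.
shaft II → the belt roller: driver → idler → driven is 2 external meshes, 2 reversals → CCW.
3 reversals in total — an odd number — so the belt roller turns opposite to the motor.

counterclockwise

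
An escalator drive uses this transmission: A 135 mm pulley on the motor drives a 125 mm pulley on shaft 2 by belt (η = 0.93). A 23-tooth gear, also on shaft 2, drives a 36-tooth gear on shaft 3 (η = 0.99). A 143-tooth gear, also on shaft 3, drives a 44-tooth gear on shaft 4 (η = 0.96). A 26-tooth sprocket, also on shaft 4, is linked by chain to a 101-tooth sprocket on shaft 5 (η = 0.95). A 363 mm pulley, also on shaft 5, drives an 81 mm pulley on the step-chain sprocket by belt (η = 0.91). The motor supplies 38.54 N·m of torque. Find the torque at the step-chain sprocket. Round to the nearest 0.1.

11.4 N·m

belt 125/135 = 0.92593 → τ = 38.54·0.92593·0.93 = 33.187 N·m
gear mesh 36/23 = 1.5652 → τ = 33.187·1.5652·0.99 = 51.426 N·m
gear mesh 44/143 = 0.30769 → τ = 51.426·0.30769·0.96 = 15.19 N·m
chain 101/26 = 3.8846 → τ = 15.19·3.8846·0.95 = 56.058 N·m
belt 81/363 = 0.22314 → τ = 56.058·0.22314·0.91 = 11.383 N·m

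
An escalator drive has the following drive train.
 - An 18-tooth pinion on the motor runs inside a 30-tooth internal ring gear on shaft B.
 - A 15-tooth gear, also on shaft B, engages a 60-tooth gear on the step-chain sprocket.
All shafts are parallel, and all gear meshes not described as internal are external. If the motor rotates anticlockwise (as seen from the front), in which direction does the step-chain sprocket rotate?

clockwise

the motor → shaft B: internal mesh, same direction → CCW.
shaft B → the step-chain sprocket: external mesh, 1 reversal → CW.
1 reversal in total — an odd number — so the step-chain sprocket turns opposite to the motor.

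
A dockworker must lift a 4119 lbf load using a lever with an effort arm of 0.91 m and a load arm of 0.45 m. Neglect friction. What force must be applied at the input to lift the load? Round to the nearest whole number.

2037 lbf

Lever MA = effort arm / load arm = 0.91/0.45 = 2.0222.
Effort = load / MA = 4119 / 2.0222 = 2036.9 lbf.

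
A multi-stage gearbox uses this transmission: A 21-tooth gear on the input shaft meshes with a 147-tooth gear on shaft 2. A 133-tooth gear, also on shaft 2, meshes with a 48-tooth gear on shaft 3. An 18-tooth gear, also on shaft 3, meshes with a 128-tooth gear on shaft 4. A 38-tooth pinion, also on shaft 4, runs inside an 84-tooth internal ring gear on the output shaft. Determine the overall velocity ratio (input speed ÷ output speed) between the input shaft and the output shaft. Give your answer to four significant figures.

39.71

Each stage contributes driven/driver: gear mesh 147/21 = 7, gear mesh 48/133 = 0.3609, gear mesh 128/18 = 7.1111, internal gear 84/38 = 2.2105.
Overall: 7 × 0.3609 × 7.1111 × 2.2105 = 39.712.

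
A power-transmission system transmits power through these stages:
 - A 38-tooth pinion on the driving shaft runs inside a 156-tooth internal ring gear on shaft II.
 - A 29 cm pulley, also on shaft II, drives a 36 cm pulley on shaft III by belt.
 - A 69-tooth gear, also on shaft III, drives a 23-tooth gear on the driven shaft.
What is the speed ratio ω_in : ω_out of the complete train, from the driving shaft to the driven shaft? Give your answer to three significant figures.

Each stage contributes driven/driver: internal gear 156/38 = 4.1053, belt 36/29 = 1.2414, gear mesh 23/69 = 0.33333.
Overall: 4.1053 × 1.2414 × 0.33333 = 1.6987.

1.70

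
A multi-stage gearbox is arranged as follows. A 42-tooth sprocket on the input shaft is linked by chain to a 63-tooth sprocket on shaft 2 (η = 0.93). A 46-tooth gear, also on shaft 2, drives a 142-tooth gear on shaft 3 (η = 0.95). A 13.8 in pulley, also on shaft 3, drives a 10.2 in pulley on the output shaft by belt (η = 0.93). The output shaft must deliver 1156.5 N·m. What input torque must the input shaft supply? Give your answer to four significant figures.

Overall ratio R = 1.5 × 3.087 × 0.73913 = 3.4225; overall efficiency η = 0.93 × 0.95 × 0.93 = 0.8217.
Input torque = output torque / (R × η) = 1156.5 / (3.4225 × 0.8217) = 411.26 N·m.

411.3 N·m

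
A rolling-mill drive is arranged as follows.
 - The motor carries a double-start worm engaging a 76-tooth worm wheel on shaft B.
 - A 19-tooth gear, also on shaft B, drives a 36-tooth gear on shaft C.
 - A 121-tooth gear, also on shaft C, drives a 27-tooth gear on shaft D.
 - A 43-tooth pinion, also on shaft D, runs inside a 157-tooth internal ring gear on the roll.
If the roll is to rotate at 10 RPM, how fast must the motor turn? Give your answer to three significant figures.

Overall ratio R = 38 × 1.8947 × 0.22314 × 3.6512 = 58.66.
Required input speed = output speed × R = 10 × 58.66 = 586.6 RPM.

587 RPM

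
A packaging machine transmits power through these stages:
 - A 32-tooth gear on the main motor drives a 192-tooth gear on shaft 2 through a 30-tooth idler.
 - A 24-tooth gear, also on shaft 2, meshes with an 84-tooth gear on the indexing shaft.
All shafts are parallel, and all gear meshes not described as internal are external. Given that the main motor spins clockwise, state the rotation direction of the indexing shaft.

counterclockwise

the main motor → shaft 2: driver → idler → driven is 2 external meshes, 2 reversals → CW.
shaft 2 → the indexing shaft: external mesh, 1 reversal → CCW.
3 reversals in total — an odd number — so the indexing shaft turns opposite to the main motor.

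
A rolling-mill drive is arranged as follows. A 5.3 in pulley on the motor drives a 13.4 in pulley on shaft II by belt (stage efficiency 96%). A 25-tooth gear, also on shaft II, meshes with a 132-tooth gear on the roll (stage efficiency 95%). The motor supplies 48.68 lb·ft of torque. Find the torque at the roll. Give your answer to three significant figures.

Belt: ratio = 13.4/5.3 = 2.5283; torque at shaft II = 48.68 × 2.5283 × 0.96 = 118.15 lb·ft.
Gear mesh: ratio = 132/25 = 5.28; torque at the roll = 118.15 × 5.28 × 0.95 = 592.66 lb·ft.

593 lb·ft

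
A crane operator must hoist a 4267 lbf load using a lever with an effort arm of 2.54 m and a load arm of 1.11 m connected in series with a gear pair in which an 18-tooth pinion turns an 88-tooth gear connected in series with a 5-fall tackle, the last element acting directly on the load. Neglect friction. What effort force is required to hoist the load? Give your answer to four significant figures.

Lever MA = effort arm / load arm = 2.54/1.11 = 2.2883.
Gear pair MA = 88/18 = 4.8889.
Block-and-tackle MA = number of supporting rope parts = 5.
Combined ideal MA = 2.2883 × 4.8889 × 5 = 55.936.
Effort = load / MA = 4267 / 55.936 = 76.284 lbf.

76.28 lbf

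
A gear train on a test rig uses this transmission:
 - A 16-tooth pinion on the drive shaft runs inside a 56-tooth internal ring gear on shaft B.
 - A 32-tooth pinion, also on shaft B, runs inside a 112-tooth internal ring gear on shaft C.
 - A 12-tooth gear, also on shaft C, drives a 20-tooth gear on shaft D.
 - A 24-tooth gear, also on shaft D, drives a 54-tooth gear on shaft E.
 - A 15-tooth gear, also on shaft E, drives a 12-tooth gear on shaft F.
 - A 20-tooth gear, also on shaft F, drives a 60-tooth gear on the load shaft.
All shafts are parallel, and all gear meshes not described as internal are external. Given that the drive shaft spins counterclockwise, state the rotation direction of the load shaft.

the drive shaft → shaft B: internal mesh, same direction → CCW.
shaft B → shaft C: internal mesh, same direction → CCW.
shaft C → shaft D: external mesh, 1 reversal → CW.
shaft D → shaft E: external mesh, 1 reversal → CCW.
shaft E → shaft F: external mesh, 1 reversal → CW.
shaft F → the load shaft: external mesh, 1 reversal → CCW.
4 reversals in total — an even number — so the load shaft turns the same way as the drive shaft.

counterclockwise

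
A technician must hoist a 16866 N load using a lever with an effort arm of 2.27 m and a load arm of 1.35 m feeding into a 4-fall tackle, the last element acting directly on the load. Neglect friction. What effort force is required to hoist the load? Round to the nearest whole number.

2508 N

Lever MA = effort arm / load arm = 2.27/1.35 = 1.6815.
Block-and-tackle MA = number of supporting rope parts = 4.
Combined ideal MA = 1.6815 × 4 = 6.7259.
Effort = load / MA = 16866 / 6.7259 = 2507.6 N.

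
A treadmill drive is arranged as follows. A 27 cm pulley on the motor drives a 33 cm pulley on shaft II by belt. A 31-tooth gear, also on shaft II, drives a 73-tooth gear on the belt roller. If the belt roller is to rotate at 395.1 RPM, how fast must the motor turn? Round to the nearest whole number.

Overall ratio R = 1.2222 × 2.3548 = 2.8781.
Required input speed = output speed × R = 395.1 × 2.8781 = 1137.2 RPM.

1137 RPM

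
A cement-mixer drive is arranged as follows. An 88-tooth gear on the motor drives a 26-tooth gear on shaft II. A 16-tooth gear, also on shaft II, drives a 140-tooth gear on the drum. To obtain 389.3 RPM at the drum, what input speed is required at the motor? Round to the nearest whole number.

Overall ratio R = 0.29545 × 8.75 = 2.5852.
Required input speed = output speed × R = 389.3 × 2.5852 = 1006.4 RPM.

1006 RPM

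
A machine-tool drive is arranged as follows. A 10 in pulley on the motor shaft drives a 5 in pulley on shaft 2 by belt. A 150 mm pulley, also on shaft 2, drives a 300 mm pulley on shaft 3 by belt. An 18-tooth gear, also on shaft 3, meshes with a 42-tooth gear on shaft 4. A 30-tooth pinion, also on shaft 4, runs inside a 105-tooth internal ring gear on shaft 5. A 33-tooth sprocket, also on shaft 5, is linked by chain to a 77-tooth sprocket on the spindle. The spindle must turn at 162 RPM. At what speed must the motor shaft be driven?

Overall ratio R = 0.5 × 2 × 2.3333 × 3.5 × 2.3333 = 19.056.
Required input speed = output speed × R = 162 × 19.056 = 3087 RPM.

3087 RPM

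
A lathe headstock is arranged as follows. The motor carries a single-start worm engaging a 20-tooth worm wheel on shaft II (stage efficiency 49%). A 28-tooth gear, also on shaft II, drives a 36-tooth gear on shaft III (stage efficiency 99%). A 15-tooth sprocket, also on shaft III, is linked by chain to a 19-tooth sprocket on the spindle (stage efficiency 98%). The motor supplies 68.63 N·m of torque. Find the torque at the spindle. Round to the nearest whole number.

Worm: ratio = 20/1 = 20; torque at shaft II = 68.63 × 20 × 0.49 = 672.57 N·m.
Gear mesh: ratio = 36/28 = 1.2857; torque at shaft III = 672.57 × 1.2857 × 0.99 = 856.09 N·m.
Chain: ratio = 19/15 = 1.2667; torque at the spindle = 856.09 × 1.2667 × 0.98 = 1062.7 N·m.

1063 N·m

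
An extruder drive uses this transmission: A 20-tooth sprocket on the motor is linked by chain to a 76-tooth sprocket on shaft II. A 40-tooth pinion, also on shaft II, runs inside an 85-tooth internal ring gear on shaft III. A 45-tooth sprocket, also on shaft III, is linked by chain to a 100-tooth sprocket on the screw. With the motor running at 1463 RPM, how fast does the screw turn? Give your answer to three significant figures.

81.5 RPM

Chain: ratio = 76/20 = 3.8, so shaft II turns at 1463 / 3.8 = 385 RPM.
Internal gear: ratio = 85/40 = 2.125, so shaft III turns at 385 / 2.125 = 181.18 RPM.
Chain: ratio = 100/45 = 2.2222, so the screw turns at 181.18 / 2.2222 = 81.529 RPM.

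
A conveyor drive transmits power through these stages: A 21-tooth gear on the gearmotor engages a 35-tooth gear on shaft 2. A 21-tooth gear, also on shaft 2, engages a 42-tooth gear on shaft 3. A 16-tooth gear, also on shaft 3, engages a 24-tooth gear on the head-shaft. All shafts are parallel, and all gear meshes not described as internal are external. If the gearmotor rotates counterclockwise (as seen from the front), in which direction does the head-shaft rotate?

the gearmotor → shaft 2: external mesh, 1 reversal → CW.
shaft 2 → shaft 3: external mesh, 1 reversal → CCW.
shaft 3 → the head-shaft: external mesh, 1 reversal → CW.
3 reversals in total — an odd number — so the head-shaft turns opposite to the gearmotor.

clockwise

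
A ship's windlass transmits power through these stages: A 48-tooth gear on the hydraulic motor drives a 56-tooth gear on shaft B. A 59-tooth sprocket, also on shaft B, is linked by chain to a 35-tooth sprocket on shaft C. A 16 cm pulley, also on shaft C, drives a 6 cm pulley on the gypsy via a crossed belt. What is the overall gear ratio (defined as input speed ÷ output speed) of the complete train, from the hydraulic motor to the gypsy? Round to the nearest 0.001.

Each stage contributes driven/driver: gear mesh 56/48 = 1.1667, chain 35/59 = 0.59322, belt 6/16 = 0.375.
Overall: 1.1667 × 0.59322 × 0.375 = 0.25953.

0.260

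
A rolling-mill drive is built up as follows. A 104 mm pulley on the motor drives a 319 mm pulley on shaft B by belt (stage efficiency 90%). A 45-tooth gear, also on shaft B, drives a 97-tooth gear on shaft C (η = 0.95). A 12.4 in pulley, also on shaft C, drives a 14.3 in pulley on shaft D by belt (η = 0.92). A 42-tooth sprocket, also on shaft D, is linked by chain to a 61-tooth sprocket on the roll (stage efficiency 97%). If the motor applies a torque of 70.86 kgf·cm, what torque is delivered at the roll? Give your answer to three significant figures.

Belt: ratio = 319/104 = 3.0673; torque at shaft B = 70.86 × 3.0673 × 0.90 = 195.61 kgf·cm.
Gear mesh: ratio = 97/45 = 2.1556; torque at shaft C = 195.61 × 2.1556 × 0.95 = 400.57 kgf·cm.
Belt: ratio = 14.3/12.4 = 1.1532; torque at shaft D = 400.57 × 1.1532 × 0.92 = 425 kgf·cm.
Chain: ratio = 61/42 = 1.4524; torque at the roll = 425 × 1.4524 × 0.97 = 598.74 kgf·cm.

599 kgf·cm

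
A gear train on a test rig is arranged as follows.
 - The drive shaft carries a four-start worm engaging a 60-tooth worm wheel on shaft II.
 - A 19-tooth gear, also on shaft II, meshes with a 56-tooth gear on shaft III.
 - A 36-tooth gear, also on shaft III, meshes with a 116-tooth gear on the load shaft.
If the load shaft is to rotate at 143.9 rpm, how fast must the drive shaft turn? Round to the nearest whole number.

Overall ratio R = 15 × 2.9474 × 3.2222 = 142.46.
Required input speed = output speed × R = 143.9 × 142.46 = 20499 rpm.

20499 rpm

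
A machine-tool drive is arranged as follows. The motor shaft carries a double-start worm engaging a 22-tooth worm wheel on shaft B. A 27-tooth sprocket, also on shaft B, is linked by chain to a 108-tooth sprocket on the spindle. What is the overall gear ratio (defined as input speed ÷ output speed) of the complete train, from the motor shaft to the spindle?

Each stage contributes driven/driver: worm 22/2 = 11, chain 108/27 = 4.
Overall: 11 × 4 = 44.

44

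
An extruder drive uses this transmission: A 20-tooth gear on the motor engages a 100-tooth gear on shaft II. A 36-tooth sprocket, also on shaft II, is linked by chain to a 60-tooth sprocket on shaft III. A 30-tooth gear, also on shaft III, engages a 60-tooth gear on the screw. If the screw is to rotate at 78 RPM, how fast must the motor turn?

1300 RPM

Overall ratio R = 5 × 1.6667 × 2 = 16.667.
Required input speed = output speed × R = 78 × 16.667 = 1300 RPM.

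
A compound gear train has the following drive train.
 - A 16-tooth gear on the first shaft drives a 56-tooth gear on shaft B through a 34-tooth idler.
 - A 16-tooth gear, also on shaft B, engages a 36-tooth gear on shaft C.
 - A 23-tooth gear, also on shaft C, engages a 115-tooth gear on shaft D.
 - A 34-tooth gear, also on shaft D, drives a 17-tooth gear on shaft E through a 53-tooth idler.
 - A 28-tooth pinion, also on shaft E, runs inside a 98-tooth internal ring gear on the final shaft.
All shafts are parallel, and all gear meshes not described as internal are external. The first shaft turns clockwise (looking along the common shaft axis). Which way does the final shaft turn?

the first shaft → shaft B: driver → idler → driven is 2 external meshes, 2 reversals → CW.
shaft B → shaft C: external mesh, 1 reversal → CCW.
shaft C → shaft D: external mesh, 1 reversal → CW.
shaft D → shaft E: driver → idler → driven is 2 external meshes, 2 reversals → CW.
shaft E → the final shaft: internal mesh, same direction → CW.
6 reversals in total — an even number — so the final shaft turns the same way as the first shaft.

clockwise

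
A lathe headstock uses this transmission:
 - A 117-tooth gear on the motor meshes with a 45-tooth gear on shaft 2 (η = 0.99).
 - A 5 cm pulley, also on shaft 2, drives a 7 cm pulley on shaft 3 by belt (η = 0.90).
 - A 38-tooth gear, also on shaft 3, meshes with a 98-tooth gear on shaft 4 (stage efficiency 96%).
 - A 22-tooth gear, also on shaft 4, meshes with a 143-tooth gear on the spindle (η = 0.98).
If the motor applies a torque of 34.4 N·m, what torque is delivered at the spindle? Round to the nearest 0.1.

After the gear mesh (45/117): 34.4 × 0.38462 × 0.99 = 13.098 N·m
After the belt (7/5): 13.098 × 1.4 × 0.90 = 16.504 N·m
After the gear mesh (98/38): 16.504 × 2.5789 × 0.96 = 40.861 N·m
After the gear mesh (143/22): 40.861 × 6.5 × 0.98 = 260.28 N·m

260.3 N·m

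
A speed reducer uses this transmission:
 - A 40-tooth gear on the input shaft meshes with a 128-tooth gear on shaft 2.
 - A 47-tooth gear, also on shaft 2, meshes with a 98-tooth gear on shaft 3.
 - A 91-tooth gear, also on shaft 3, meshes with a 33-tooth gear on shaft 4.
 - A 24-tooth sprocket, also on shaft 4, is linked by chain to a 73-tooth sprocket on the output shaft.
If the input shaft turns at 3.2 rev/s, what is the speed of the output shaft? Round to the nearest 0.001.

0.435 rev/s

gear mesh 128/40 = 3.2 → 3.2/3.2 = 1 rev/s
gear mesh 98/47 = 2.0851 → 1/2.0851 = 0.47959 rev/s
gear mesh 33/91 = 0.36264 → 0.47959/0.36264 = 1.3225 rev/s
chain 73/24 = 3.0417 → 1.3225/3.0417 = 0.4348 rev/s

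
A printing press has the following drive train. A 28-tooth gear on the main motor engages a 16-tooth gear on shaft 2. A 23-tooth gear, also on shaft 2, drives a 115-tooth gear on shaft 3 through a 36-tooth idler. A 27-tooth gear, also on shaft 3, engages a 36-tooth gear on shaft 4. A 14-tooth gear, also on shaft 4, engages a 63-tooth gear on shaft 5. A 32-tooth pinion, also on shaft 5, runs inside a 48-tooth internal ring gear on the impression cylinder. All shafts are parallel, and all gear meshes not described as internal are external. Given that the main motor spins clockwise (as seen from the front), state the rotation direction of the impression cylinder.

the main motor → shaft 2: external mesh, 1 reversal → CCW.
shaft 2 → shaft 3: driver → idler → driven is 2 external meshes, 2 reversals → CCW.
shaft 3 → shaft 4: external mesh, 1 reversal → CW.
shaft 4 → shaft 5: external mesh, 1 reversal → CCW.
shaft 5 → the impression cylinder: internal mesh, same direction → CCW.
5 reversals in total — an odd number — so the impression cylinder turns opposite to the main motor.

anticlockwise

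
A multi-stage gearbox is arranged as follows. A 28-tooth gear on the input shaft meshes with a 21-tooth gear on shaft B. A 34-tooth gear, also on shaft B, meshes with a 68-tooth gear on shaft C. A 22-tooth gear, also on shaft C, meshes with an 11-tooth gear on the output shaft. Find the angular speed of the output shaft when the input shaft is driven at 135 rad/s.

180 rad/s

Gear mesh: ratio = 21/28 = 0.75, so shaft B turns at 135 / 0.75 = 180 rad/s.
Gear mesh: ratio = 68/34 = 2, so shaft C turns at 180 / 2 = 90 rad/s.
Gear mesh: ratio = 11/22 = 0.5, so the output shaft turns at 90 / 0.5 = 180 rad/s.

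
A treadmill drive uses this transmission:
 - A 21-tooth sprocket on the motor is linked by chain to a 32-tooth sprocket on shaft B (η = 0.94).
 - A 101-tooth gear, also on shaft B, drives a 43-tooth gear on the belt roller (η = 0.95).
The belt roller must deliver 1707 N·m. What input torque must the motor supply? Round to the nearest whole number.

2946 N·m

Overall ratio R = 1.5238 × 0.42574 = 0.64875; overall efficiency η = 0.94 × 0.95 = 0.8930.
Input torque = output torque / (R × η) = 1707 / (0.64875 × 0.8930) = 2946.5 N·m.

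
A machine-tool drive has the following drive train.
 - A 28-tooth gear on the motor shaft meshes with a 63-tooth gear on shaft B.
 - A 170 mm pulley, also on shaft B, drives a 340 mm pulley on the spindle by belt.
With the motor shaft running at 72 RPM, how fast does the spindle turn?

the motor shaft → shaft B (gear mesh, 63/28): 72 ÷ 2.25 = 32 RPM
shaft B → the spindle (belt, 340/170): 32 ÷ 2 = 16 RPM

16 RPM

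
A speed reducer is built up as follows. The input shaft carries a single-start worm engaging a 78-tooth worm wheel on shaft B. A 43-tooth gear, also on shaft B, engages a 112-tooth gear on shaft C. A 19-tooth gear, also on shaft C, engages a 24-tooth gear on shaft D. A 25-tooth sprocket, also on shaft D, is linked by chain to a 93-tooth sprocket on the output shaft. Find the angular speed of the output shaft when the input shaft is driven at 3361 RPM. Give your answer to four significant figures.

worm 78/1 = 78 → 3361/78 = 43.09 RPM
gear mesh 112/43 = 2.6047 → 43.09/2.6047 = 16.543 RPM
gear mesh 24/19 = 1.2632 → 16.543/1.2632 = 13.097 RPM
chain 93/25 = 3.72 → 13.097/3.72 = 3.5207 RPM

3.521 RPM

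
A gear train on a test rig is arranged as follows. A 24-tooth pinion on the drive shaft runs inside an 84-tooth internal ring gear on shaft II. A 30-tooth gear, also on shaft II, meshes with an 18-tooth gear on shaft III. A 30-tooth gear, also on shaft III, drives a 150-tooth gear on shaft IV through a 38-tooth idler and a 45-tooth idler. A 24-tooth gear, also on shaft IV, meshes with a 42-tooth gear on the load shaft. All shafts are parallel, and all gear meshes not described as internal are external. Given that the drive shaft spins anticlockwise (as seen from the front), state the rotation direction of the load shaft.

the drive shaft → shaft II: internal mesh, same direction → CCW.
shaft II → shaft III: external mesh, 1 reversal → CW.
shaft III → shaft IV: driver → idler → idler → driven is 3 external meshes, 3 reversals → CCW.
shaft IV → the load shaft: external mesh, 1 reversal → CW.
5 reversals in total — an odd number — so the load shaft turns opposite to the drive shaft.

clockwise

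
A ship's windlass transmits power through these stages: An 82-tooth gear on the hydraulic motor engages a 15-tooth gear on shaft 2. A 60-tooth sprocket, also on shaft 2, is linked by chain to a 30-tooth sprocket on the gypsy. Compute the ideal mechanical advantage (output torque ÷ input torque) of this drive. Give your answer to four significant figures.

Each stage contributes driven/driver: gear mesh 15/82 = 0.18293, chain 30/60 = 0.5.
Overall: 0.18293 × 0.5 = 0.091463.

0.09146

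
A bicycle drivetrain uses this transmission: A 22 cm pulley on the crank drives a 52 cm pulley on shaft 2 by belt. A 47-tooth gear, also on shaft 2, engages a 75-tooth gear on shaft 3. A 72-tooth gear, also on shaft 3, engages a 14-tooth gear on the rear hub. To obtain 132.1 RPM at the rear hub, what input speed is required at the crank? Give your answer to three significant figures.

96.9 RPM

Overall ratio R = 2.3636 × 1.5957 × 0.19444 = 0.7334.
Required input speed = output speed × R = 132.1 × 0.7334 = 96.882 RPM.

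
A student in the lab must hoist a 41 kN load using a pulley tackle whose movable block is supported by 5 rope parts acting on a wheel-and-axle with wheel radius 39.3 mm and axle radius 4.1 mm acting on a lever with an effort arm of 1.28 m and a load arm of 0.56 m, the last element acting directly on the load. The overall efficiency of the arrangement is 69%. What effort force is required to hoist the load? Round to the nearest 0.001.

Block-and-tackle MA = number of supporting rope parts = 5.
Wheel-and-axle MA = R/r = 39.3/4.1 = 9.5854.
Lever MA = effort arm / load arm = 1.28/0.56 = 2.2857.
Combined ideal MA = 5 × 9.5854 × 2.2857 = 109.55.
Actual MA = 109.55 × 0.69 = 75.587.
Effort = load / actual MA = 41 / 75.587 = 0.54242 kN.

0.542 kN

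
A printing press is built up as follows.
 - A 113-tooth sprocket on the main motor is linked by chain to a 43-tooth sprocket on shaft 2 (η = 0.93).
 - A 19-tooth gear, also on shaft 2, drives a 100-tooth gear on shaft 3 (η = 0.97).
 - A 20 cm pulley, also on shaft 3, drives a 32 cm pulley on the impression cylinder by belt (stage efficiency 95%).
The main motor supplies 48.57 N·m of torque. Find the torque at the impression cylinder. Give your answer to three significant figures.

133 N·m

Chain: ratio = 43/113 = 0.38053; torque at shaft 2 = 48.57 × 0.38053 × 0.93 = 17.189 N·m.
Gear mesh: ratio = 100/19 = 5.2632; torque at shaft 3 = 17.189 × 5.2632 × 0.97 = 87.752 N·m.
Belt: ratio = 32/20 = 1.6; torque at the impression cylinder = 87.752 × 1.6 × 0.95 = 133.38 N·m.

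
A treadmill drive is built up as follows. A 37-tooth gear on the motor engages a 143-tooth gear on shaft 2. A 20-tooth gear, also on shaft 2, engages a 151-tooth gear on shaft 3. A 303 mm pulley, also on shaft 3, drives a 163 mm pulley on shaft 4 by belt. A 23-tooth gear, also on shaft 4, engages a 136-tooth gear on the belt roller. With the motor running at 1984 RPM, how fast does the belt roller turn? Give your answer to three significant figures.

the motor → shaft 2 (gear mesh, 143/37): 1984 ÷ 3.8649 = 513.34 RPM
shaft 2 → shaft 3 (gear mesh, 151/20): 513.34 ÷ 7.55 = 67.992 RPM
shaft 3 → shaft 4 (belt, 163/303): 67.992 ÷ 0.53795 = 126.39 RPM
shaft 4 → the belt roller (gear mesh, 136/23): 126.39 ÷ 5.913 = 21.375 RPM

21.4 RPM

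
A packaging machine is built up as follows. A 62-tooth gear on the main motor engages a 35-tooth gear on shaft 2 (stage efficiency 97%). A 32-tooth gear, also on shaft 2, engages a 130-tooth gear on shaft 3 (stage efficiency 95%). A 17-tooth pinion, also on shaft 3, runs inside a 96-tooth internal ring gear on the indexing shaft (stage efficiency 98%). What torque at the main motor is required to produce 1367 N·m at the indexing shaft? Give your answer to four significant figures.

Overall ratio R = 0.56452 × 4.0625 × 5.6471 = 12.951; overall efficiency η = 0.97 × 0.95 × 0.98 = 0.9031.
Input torque = output torque / (R × η) = 1367 / (12.951 × 0.9031) = 116.88 N·m.

116.9 N·m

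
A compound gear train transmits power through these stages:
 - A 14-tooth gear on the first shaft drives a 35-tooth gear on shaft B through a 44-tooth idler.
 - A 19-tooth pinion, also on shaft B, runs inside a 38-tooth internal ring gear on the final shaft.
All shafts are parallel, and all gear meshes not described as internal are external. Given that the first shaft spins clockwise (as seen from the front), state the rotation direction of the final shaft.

clockwise

the first shaft → shaft B: driver → idler → driven is 2 external meshes, 2 reversals → CW.
shaft B → the final shaft: internal mesh, same direction → CW.
2 reversals in total — an even number — so the final shaft turns the same way as the first shaft.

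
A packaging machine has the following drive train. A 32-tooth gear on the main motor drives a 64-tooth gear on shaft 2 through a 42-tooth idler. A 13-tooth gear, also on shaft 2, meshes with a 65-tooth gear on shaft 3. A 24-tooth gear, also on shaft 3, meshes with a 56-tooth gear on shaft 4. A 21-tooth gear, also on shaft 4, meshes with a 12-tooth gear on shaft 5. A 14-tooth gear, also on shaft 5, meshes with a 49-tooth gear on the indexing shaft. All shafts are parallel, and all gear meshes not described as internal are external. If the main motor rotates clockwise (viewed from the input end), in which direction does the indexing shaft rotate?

the main motor → shaft 2: driver → idler → driven is 2 external meshes, 2 reversals → CW.
shaft 2 → shaft 3: external mesh, 1 reversal → CCW.
shaft 3 → shaft 4: external mesh, 1 reversal → CW.
shaft 4 → shaft 5: external mesh, 1 reversal → CCW.
shaft 5 → the indexing shaft: external mesh, 1 reversal → CW.
6 reversals in total — an even number — so the indexing shaft turns the same way as the main motor.

clockwise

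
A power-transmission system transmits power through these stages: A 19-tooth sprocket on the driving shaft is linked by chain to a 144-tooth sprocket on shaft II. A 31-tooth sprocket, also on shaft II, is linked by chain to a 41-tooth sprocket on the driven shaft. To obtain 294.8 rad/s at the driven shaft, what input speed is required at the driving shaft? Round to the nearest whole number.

Overall ratio R = 7.5789 × 1.3226 = 10.024.
Required input speed = output speed × R = 294.8 × 10.024 = 2955 rad/s.

2955 rad/s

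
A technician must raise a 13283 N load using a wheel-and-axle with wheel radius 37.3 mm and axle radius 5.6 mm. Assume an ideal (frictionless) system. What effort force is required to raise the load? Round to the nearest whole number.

1994 N

Wheel-and-axle MA = R/r = 37.3/5.6 = 6.6607.
Effort = load / MA = 13283 / 6.6607 = 1994.2 N.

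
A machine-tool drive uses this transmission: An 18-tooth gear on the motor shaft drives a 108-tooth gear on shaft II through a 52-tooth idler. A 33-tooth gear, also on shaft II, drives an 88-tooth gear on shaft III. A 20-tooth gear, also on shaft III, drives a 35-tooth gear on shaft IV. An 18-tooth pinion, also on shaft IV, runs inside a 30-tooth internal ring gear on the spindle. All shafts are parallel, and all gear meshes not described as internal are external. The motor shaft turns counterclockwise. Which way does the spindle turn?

the motor shaft → shaft II: driver → idler → driven is 2 external meshes, 2 reversals → CCW.
shaft II → shaft III: external mesh, 1 reversal → CW.
shaft III → shaft IV: external mesh, 1 reversal → CCW.
shaft IV → the spindle: internal mesh, same direction → CCW.
4 reversals in total — an even number — so the spindle turns the same way as the motor shaft.

counterclockwise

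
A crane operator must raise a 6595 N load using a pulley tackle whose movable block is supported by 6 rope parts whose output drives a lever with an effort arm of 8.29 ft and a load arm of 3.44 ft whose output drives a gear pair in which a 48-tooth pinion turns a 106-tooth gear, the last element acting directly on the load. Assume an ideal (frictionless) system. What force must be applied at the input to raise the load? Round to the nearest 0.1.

206.5 N

Block-and-tackle MA = number of supporting rope parts = 6.
Lever MA = effort arm / load arm = 8.29/3.44 = 2.4099.
Gear pair MA = 106/48 = 2.2083.
Combined ideal MA = 6 × 2.4099 × 2.2083 = 31.931.
Effort = load / MA = 6595 / 31.931 = 206.54 N.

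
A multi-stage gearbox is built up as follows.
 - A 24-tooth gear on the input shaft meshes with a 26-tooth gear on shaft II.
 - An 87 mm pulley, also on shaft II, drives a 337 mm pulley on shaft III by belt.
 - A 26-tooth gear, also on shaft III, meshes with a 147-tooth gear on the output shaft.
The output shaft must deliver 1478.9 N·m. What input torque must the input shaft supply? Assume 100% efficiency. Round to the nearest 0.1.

Overall ratio R = 1.0833 × 3.8736 × 5.6538 = 23.726.
Input torque = output torque / R = 1478.9 / 23.726 = 62.334 N·m.

62.3 N·m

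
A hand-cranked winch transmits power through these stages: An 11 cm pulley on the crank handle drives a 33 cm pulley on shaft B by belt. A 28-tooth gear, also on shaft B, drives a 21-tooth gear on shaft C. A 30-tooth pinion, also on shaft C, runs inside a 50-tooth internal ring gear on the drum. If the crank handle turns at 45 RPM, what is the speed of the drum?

the crank handle → shaft B (belt, 33/11): 45 ÷ 3 = 15 RPM
shaft B → shaft C (gear mesh, 21/28): 15 ÷ 0.75 = 20 RPM
shaft C → the drum (internal gear, 50/30): 20 ÷ 1.6667 = 12 RPM

12 RPM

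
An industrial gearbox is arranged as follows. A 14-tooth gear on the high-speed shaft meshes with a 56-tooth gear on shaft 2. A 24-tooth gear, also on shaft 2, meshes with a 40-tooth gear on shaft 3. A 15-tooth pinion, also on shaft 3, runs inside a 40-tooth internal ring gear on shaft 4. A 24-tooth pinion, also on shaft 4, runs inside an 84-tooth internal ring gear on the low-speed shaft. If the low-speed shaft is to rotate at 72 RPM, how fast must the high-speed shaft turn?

4480 RPM

Overall ratio R = 4 × 1.6667 × 2.6667 × 3.5 = 62.222.
Required input speed = output speed × R = 72 × 62.222 = 4480 RPM.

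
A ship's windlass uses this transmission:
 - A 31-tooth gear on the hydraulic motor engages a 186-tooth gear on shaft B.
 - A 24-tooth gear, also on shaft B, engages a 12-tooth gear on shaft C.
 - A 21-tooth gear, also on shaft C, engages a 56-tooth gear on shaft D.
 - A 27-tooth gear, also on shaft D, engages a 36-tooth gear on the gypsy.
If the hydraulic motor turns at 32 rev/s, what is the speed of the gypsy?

3 rev/s

gear mesh 186/31 = 6 → 32/6 = 5.3333 rev/s
gear mesh 12/24 = 0.5 → 5.3333/0.5 = 10.667 rev/s
gear mesh 56/21 = 2.6667 → 10.667/2.6667 = 4 rev/s
gear mesh 36/27 = 1.3333 → 4/1.3333 = 3 rev/s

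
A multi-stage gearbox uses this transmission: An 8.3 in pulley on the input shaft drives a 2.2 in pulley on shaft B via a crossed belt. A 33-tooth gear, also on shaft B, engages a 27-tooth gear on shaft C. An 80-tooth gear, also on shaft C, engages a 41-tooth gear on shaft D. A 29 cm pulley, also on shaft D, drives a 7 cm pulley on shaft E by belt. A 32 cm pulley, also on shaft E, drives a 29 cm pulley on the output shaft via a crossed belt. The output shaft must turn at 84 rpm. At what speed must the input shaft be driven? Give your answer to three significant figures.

2.04 rpm

Overall ratio R = 0.26506 × 0.81818 × 0.5125 × 0.24138 × 0.90625 = 0.024313.
Required input speed = output speed × R = 84 × 0.024313 = 2.0423 rpm.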